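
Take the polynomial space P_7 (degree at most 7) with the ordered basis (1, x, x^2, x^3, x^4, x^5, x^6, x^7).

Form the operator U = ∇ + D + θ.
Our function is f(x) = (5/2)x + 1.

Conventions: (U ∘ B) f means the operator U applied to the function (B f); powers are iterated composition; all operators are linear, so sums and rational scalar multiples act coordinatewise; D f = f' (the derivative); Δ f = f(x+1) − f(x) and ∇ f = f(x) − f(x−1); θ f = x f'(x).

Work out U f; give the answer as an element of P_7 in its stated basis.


the result is g(x) = (5/2)x + 5

∇ f = 5/2
D f = 5/2
θ f = (5/2)x
(∇ + D + θ) f = (5/2)x + 5


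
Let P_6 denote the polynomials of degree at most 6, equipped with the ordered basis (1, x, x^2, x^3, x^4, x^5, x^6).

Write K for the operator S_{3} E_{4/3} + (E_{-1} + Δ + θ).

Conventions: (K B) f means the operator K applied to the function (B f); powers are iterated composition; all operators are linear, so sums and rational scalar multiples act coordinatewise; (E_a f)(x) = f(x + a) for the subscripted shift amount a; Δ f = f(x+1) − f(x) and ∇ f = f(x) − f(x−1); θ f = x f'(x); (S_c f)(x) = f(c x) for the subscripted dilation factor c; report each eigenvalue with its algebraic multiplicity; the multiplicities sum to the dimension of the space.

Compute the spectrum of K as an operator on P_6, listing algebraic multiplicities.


λ = 2 (multiplicity 1), λ = 5 (multiplicity 1), λ = 12 (multiplicity 1), λ = 31 (multiplicity 1), λ = 86 (multiplicity 1), λ = 249 (multiplicity 1), λ = 736 (multiplicity 1)

image of 1: 2
image of x: 5x + 4/3
image of x^2: 12x^2 + 8x + 34/9
image of x^3: 31x^3 + 36x^2 + 22x + 64/27
image of x^4: 86x^4 + 144x^3 + 108x^2 + (256/9)x + 418/81
image of x^5: 249x^5 + 540x^4 + 500x^3 + (640/3)x^2 + (1550/27)x + 1024/243
image of x^6: 736x^6 + 1944x^5 + 2190x^4 + 1280x^3 + (1370/3)x^2 + (2048/27)x + 5554/729
the matrix is upper triangular; its diagonal is (2, 5, 12, 31, 86, 249, 736)
for a triangular matrix the eigenvalues are the diagonal entries, with algebraic multiplicity their repetition count


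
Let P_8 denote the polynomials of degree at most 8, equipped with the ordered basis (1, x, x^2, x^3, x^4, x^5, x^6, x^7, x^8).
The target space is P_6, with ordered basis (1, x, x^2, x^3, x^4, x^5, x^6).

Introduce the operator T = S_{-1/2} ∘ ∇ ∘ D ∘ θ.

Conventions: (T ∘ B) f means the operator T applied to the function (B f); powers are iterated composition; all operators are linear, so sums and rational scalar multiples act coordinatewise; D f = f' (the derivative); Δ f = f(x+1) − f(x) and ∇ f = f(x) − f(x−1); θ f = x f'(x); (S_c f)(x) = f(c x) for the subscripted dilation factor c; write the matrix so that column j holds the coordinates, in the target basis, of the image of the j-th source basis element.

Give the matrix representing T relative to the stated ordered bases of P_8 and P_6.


image of 1: 0
image of x: 0
image of x^2: 4
image of x^3: -9x - 9
image of x^4: 12x^2 + 24x + 16
image of x^5: -(25/2)x^3 - (75/2)x^2 - 50x - 25
image of x^6: (45/4)x^4 + 45x^3 + 90x^2 + 90x + 36
image of x^7: -(147/16)x^5 - (735/16)x^4 - (245/2)x^3 - (735/4)x^2 - 147x - 49
image of x^8: 7x^6 + 42x^5 + 140x^4 + 280x^3 + 336x^2 + 224x + 64
each image's coordinates form column j of the matrix

the matrix is [[0, 0, 4, -9, 16, -25, 36, -49, 64]; [0, 0, 0, -9, 24, -50, 90, -147, 224]; [0, 0, 0, 0, 12, -75/2, 90, -735/4, 336]; [0, 0, 0, 0, 0, -25/2, 45, -245/2, 280]; [0, 0, 0, 0, 0, 0, 45/4, -735/16, 140]; [0, 0, 0, 0, 0, 0, 0, -147/16, 42]; [0, 0, 0, 0, 0, 0, 0, 0, 7]] (rows listed top to bottom)


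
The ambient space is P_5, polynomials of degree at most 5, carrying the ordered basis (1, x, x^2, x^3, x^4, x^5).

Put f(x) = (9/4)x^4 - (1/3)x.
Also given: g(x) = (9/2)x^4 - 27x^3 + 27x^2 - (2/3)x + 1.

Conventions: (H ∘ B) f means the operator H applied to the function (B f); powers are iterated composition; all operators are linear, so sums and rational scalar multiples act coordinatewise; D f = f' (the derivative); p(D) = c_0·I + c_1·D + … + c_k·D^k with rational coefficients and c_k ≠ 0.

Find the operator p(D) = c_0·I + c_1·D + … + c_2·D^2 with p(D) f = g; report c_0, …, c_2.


c_0 = 2, c_1 = -3, c_2 = 1

D^0 f = (9/4)x^4 - (1/3)x
D^1 f = 9x^3 - 1/3
D^2 f = 27x^2
matching coefficients of g against c_0 f + c_1 Df + … from the top degree down determines the c_i
solution: c_0 = 2, c_1 = -3, c_2 = 1


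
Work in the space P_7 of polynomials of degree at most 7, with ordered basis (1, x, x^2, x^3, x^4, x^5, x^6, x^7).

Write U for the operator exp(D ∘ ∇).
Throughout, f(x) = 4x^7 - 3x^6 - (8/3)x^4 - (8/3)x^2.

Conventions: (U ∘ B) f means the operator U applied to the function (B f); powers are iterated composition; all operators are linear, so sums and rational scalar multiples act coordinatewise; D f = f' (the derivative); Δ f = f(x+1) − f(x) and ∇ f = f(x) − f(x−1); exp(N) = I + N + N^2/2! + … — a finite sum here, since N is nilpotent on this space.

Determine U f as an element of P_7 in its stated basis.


order-1 term: 168x^5 - 510x^4 + 740x^3 - 632x^2 + 290x - 62
order-2 term: 1680x^3 - 5580x^2 + 6960x - 3182
order-3 term: 3360x - 5400
the series for exp(D ∘ ∇) f terminates at order 3
exp(D ∘ ∇) f = 4x^7 - 3x^6 + 168x^5 - (1538/3)x^4 + 2420x^3 - (18644/3)x^2 + 10610x - 8644

g(x) = 4x^7 - 3x^6 + 168x^5 - (1538/3)x^4 + 2420x^3 - (18644/3)x^2 + 10610x - 8644


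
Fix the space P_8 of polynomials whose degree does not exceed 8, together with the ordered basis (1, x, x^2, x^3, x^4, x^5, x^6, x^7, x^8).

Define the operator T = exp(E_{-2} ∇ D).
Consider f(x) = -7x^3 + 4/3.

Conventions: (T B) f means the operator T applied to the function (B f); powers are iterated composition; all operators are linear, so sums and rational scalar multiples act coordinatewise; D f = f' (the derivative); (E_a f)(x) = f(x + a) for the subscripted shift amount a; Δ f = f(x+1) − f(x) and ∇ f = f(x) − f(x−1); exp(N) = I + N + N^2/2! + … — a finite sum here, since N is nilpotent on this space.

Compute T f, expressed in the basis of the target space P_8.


order-1 term: -42x + 105
the series for exp(E_{-2} ∇ D) f terminates at order 1
exp(E_{-2} ∇ D) f = -7x^3 - 42x + 319/3

g(x) = -7x^3 - 42x + 319/3


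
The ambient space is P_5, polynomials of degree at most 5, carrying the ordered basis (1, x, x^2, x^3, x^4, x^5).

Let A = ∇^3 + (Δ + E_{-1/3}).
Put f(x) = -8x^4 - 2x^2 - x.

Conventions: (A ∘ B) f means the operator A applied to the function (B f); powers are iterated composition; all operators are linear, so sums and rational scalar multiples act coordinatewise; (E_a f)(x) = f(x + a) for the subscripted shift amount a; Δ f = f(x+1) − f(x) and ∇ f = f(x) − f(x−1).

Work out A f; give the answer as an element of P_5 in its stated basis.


∇ f = -32x^3 + 48x^2 - 36x + 9
∇ ∇ f = -96x^2 + 192x - 116
∇ ∇ ∇ f = -192x + 288
Δ f = -32x^3 - 48x^2 - 36x - 11
E_{-1/3} f = -8x^4 + (32/3)x^3 - (22/3)x^2 + (41/27)x + 1/81
(Δ + E_{-1/3}) f = -8x^4 - (64/3)x^3 - (166/3)x^2 - (931/27)x - 890/81
(∇^3 + (Δ + E_{-1/3})) f = -8x^4 - (64/3)x^3 - (166/3)x^2 - (6115/27)x + 22438/81

the result is g(x) = -8x^4 - (64/3)x^3 - (166/3)x^2 - (6115/27)x + 22438/81


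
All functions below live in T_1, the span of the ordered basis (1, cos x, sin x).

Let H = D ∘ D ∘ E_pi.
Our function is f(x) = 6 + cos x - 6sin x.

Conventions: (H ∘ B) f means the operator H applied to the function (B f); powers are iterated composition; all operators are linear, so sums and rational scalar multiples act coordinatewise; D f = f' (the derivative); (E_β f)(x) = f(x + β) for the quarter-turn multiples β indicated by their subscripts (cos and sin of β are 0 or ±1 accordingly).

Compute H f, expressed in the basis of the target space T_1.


g(x) = cos x - 6sin x

E_pi f = 6 - cos x + 6sin x
D E_pi f = 6cos x + sin x
D D E_pi f = cos x - 6sin x


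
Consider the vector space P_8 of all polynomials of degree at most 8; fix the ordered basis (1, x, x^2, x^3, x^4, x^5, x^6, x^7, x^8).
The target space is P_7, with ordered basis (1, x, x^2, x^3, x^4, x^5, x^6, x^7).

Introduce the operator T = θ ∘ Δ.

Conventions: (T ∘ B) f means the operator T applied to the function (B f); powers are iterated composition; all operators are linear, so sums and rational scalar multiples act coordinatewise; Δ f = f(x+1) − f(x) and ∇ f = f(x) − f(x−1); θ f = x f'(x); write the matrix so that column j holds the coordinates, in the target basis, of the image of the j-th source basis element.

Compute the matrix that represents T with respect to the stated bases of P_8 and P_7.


image of 1: 0
image of x: 0
image of x^2: 2x
image of x^3: 6x^2 + 3x
image of x^4: 12x^3 + 12x^2 + 4x
image of x^5: 20x^4 + 30x^3 + 20x^2 + 5x
image of x^6: 30x^5 + 60x^4 + 60x^3 + 30x^2 + 6x
image of x^7: 42x^6 + 105x^5 + 140x^4 + 105x^3 + 42x^2 + 7x
image of x^8: 56x^7 + 168x^6 + 280x^5 + 280x^4 + 168x^3 + 56x^2 + 8x
each image's coordinates form column j of the matrix

the matrix is [[0, 0, 0, 0, 0, 0, 0, 0, 0]; [0, 0, 2, 3, 4, 5, 6, 7, 8]; [0, 0, 0, 6, 12, 20, 30, 42, 56]; [0, 0, 0, 0, 12, 30, 60, 105, 168]; [0, 0, 0, 0, 0, 20, 60, 140, 280]; [0, 0, 0, 0, 0, 0, 30, 105, 280]; [0, 0, 0, 0, 0, 0, 0, 42, 168]; [0, 0, 0, 0, 0, 0, 0, 0, 56]] (rows listed top to bottom)


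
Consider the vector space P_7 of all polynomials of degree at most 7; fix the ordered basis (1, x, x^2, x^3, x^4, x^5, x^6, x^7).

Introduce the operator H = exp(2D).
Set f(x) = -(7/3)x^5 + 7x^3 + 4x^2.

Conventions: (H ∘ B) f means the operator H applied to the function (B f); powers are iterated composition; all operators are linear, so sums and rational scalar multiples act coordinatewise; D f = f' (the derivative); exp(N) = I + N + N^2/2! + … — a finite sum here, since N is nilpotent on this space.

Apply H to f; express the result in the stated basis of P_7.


order-1 term: -(70/3)x^4 + 42x^2 + 16x
order-2 term: -(280/3)x^3 + 84x + 16
order-3 term: -(560/3)x^2 + 56
order-4 term: -(560/3)x
order-5 term: -224/3
the series for exp(2D) f terminates at order 5
exp(2D) f = -(7/3)x^5 - (70/3)x^4 - (259/3)x^3 - (422/3)x^2 - (260/3)x - 8/3

the result is g(x) = -(7/3)x^5 - (70/3)x^4 - (259/3)x^3 - (422/3)x^2 - (260/3)x - 8/3


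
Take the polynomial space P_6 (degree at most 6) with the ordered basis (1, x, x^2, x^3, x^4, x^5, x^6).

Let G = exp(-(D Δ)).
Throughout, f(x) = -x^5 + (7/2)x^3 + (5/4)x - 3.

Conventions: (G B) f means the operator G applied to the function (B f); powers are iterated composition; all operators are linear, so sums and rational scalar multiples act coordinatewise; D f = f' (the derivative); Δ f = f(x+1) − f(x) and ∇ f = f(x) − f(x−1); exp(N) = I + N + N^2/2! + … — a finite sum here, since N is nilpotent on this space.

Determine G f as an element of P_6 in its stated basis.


the image equals g(x) = -x^5 + (47/2)x^3 + 30x^2 - (239/4)x - 137/2

order-1 term: 20x^3 + 30x^2 - x - 11/2
order-2 term: -60x - 60
the series for exp(-(D Δ)) f terminates at order 2
exp(-(D Δ)) f = -x^5 + (47/2)x^3 + 30x^2 - (239/4)x - 137/2


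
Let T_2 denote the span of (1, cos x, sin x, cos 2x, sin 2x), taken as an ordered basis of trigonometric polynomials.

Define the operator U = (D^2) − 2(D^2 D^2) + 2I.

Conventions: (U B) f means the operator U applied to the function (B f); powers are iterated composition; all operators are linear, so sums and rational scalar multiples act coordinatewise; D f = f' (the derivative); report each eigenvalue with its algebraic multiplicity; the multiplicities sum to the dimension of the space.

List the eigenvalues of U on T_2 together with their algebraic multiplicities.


λ = -34 (multiplicity 2), λ = -1 (multiplicity 2), λ = 2 (multiplicity 1)

image of 1: 2
image of cos x: -cos x
image of sin x: -sin x
image of cos 2x: -34cos 2x
image of sin 2x: -34sin 2x
the matrix is diagonal; its diagonal is (2, -1, -1, -34, -34)
for a triangular matrix the eigenvalues are the diagonal entries, with algebraic multiplicity their repetition count


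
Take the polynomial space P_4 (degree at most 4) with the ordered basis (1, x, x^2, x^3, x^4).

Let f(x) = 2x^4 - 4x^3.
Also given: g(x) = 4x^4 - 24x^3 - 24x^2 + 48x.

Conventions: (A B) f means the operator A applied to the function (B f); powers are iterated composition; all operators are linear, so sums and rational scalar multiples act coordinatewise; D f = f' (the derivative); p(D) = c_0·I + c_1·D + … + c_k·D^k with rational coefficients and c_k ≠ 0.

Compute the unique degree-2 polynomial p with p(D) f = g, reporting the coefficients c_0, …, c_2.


p(D) = 2·I − 2·D − 2·D^2, i.e. c_0 = 2, c_1 = -2, c_2 = -2

D^0 f = 2x^4 - 4x^3
D^1 f = 8x^3 - 12x^2
D^2 f = 24x^2 - 24x
matching coefficients of g against c_0 f + c_1 Df + … from the top degree down determines the c_i
solution: c_0 = 2, c_1 = -2, c_2 = -2


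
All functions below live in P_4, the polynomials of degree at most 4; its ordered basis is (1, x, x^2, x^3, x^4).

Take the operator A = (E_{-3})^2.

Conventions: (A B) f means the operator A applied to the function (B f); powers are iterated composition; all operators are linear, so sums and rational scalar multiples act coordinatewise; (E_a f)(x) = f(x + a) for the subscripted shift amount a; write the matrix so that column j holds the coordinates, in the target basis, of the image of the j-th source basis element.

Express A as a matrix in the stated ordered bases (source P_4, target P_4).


image of 1: 1
image of x: x - 6
image of x^2: x^2 - 12x + 36
image of x^3: x^3 - 18x^2 + 108x - 216
image of x^4: x^4 - 24x^3 + 216x^2 - 864x + 1296
each image's coordinates form column j of the matrix

the matrix is [[1, -6, 36, -216, 1296]; [0, 1, -12, 108, -864]; [0, 0, 1, -18, 216]; [0, 0, 0, 1, -24]; [0, 0, 0, 0, 1]] (rows listed top to bottom)


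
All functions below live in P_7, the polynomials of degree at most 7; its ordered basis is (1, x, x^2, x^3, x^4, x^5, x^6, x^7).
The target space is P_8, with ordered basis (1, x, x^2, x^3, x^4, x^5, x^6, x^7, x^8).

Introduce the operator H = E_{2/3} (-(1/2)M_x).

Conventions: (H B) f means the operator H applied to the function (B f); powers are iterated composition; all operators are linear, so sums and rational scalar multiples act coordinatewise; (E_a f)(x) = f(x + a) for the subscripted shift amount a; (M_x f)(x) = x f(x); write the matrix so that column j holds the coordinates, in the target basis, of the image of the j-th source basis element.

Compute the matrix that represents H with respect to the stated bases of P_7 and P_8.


image of 1: -(1/2)x - 1/3
image of x: -(1/2)x^2 - (2/3)x - 2/9
image of x^2: -(1/2)x^3 - x^2 - (2/3)x - 4/27
image of x^3: -(1/2)x^4 - (4/3)x^3 - (4/3)x^2 - (16/27)x - 8/81
image of x^4: -(1/2)x^5 - (5/3)x^4 - (20/9)x^3 - (40/27)x^2 - (40/81)x - 16/243
image of x^5: -(1/2)x^6 - 2x^5 - (10/3)x^4 - (80/27)x^3 - (40/27)x^2 - (32/81)x - 32/729
image of x^6: -(1/2)x^7 - (7/3)x^6 - (14/3)x^5 - (140/27)x^4 - (280/81)x^3 - (112/81)x^2 - (224/729)x - 64/2187
image of x^7: -(1/2)x^8 - (8/3)x^7 - (56/9)x^6 - (224/27)x^5 - (560/81)x^4 - (896/243)x^3 - (896/729)x^2 - (512/2187)x - 128/6561
each image's coordinates form column j of the matrix

the matrix is [[-1/3, -2/9, -4/27, -8/81, -16/243, -32/729, -64/2187, -128/6561]; [-1/2, -2/3, -2/3, -16/27, -40/81, -32/81, -224/729, -512/2187]; [0, -1/2, -1, -4/3, -40/27, -40/27, -112/81, -896/729]; [0, 0, -1/2, -4/3, -20/9, -80/27, -280/81, -896/243]; [0, 0, 0, -1/2, -5/3, -10/3, -140/27, -560/81]; [0, 0, 0, 0, -1/2, -2, -14/3, -224/27]; [0, 0, 0, 0, 0, -1/2, -7/3, -56/9]; [0, 0, 0, 0, 0, 0, -1/2, -8/3]; [0, 0, 0, 0, 0, 0, 0, -1/2]] (rows listed top to bottom)


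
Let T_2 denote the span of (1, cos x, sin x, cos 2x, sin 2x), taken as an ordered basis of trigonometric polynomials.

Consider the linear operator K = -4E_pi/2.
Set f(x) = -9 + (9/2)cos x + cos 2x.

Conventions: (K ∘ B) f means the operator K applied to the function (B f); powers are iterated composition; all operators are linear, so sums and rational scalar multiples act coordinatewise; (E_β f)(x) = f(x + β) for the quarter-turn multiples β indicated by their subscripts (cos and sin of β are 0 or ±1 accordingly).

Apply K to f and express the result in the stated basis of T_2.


g(x) = 36 + 18sin x + 4cos 2x

E_pi/2 f = -9 - (9/2)sin x - cos 2x
(-4E_pi/2) f = 36 + 18sin x + 4cos 2x


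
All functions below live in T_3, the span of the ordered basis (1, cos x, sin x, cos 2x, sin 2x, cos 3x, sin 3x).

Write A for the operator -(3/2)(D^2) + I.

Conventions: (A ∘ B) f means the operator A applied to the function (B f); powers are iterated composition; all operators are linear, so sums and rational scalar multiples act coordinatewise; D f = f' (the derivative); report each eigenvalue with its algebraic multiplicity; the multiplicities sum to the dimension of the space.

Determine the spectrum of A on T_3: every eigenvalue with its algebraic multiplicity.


λ = 1 (multiplicity 1), λ = 5/2 (multiplicity 2), λ = 7 (multiplicity 2), λ = 29/2 (multiplicity 2)

image of 1: 1
image of cos x: (5/2)cos x
image of sin x: (5/2)sin x
image of cos 2x: 7cos 2x
image of sin 2x: 7sin 2x
image of cos 3x: (29/2)cos 3x
image of sin 3x: (29/2)sin 3x
the matrix is diagonal; its diagonal is (1, 5/2, 5/2, 7, 7, 29/2, 29/2)
for a triangular matrix the eigenvalues are the diagonal entries, with algebraic multiplicity their repetition count


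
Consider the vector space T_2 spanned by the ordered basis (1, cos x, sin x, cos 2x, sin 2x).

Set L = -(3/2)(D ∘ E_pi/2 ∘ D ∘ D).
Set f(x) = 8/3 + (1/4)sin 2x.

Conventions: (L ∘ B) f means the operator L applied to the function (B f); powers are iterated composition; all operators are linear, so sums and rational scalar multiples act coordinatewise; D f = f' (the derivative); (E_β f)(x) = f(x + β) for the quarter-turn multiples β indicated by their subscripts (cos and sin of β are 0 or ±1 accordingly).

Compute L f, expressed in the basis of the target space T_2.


D f = (1/2)cos 2x
D D f = -sin 2x
E_pi/2 (D ∘ D) f = sin 2x
D E_pi/2 (D ∘ D) f = 2cos 2x
(-(3/2)(D ∘ E_pi/2 ∘ D ∘ D)) f = -3cos 2x

g(x) = -3cos 2x


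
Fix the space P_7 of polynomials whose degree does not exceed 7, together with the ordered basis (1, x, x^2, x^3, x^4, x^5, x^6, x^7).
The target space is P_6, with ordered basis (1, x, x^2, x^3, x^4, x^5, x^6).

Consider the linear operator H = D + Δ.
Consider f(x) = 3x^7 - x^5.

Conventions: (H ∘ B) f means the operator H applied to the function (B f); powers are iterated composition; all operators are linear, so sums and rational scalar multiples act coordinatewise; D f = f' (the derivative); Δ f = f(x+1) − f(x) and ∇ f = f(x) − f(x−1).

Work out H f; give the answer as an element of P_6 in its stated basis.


D f = 21x^6 - 5x^4
Δ f = 21x^6 + 63x^5 + 100x^4 + 95x^3 + 53x^2 + 16x + 2
(D + Δ) f = 42x^6 + 63x^5 + 95x^4 + 95x^3 + 53x^2 + 16x + 2

g(x) = 42x^6 + 63x^5 + 95x^4 + 95x^3 + 53x^2 + 16x + 2


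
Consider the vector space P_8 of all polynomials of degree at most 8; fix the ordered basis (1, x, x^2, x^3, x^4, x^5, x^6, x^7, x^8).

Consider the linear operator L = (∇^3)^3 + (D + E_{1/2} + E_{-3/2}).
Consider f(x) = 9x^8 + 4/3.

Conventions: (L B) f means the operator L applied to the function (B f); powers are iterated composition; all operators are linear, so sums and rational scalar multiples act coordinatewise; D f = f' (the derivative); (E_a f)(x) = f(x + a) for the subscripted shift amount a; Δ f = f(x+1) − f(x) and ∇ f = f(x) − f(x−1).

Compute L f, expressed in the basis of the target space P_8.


the result is g(x) = 18x^8 + 630x^6 - 1638x^5 + (12915/4)x^4 - (7623/2)x^3 + (22995/8)x^2 - (9837/8)x + 89611/384

∇ f = 72x^7 - 252x^6 + 504x^5 - 630x^4 + 504x^3 - 252x^2 + 72x - 9
∇ ∇ f = 504x^6 - 3024x^5 + 8820x^4 - 15120x^3 + 15624x^2 - 9072x + 2286
∇ ∇ ∇ f = 3024x^5 - 22680x^4 + 75600x^3 - 136080x^2 + 130032x - 52164
∇ ∇^3 f = 15120x^4 - 120960x^3 + 393120x^2 - 604800x + 367416
∇ ∇ ∇^3 f = 60480x^3 - 453600x^2 + 1209600x - 1134000
∇ ∇ ∇ ∇^3 f = 181440x^2 - 1088640x + 1723680
∇ ∇^3 ∇^3 f = 362880x - 1270080
∇ ∇ ∇^3 ∇^3 f = 362880
∇ ∇ ∇ ∇^3 ∇^3 f = 0
D f = 72x^7
E_{1/2} f = 9x^8 + 36x^7 + 63x^6 + 63x^5 + (315/8)x^4 + (63/4)x^3 + (63/16)x^2 + (9/16)x + 1051/768
E_{-3/2} f = 9x^8 - 108x^7 + 567x^6 - 1701x^5 + (25515/8)x^4 - (15309/4)x^3 + (45927/16)x^2 - (19683/16)x + 178171/768
(D + E_{1/2} + E_{-3/2}) f = 18x^8 + 630x^6 - 1638x^5 + (12915/4)x^4 - (7623/2)x^3 + (22995/8)x^2 - (9837/8)x + 89611/384
((∇^3)^3 + (D + E_{1/2} + E_{-3/2})) f = 18x^8 + 630x^6 - 1638x^5 + (12915/4)x^4 - (7623/2)x^3 + (22995/8)x^2 - (9837/8)x + 89611/384


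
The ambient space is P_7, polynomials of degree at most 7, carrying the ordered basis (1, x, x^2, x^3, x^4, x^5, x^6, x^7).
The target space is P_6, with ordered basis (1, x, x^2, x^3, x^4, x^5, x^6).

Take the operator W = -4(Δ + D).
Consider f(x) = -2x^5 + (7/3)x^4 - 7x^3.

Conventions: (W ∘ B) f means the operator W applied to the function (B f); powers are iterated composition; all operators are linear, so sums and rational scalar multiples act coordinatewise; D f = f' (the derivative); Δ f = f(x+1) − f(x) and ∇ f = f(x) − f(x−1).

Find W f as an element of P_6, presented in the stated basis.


Δ f = -10x^4 - (32/3)x^3 - 27x^2 - (65/3)x - 20/3
D f = -10x^4 + (28/3)x^3 - 21x^2
(Δ + D) f = -20x^4 - (4/3)x^3 - 48x^2 - (65/3)x - 20/3
(-4(Δ + D)) f = 80x^4 + (16/3)x^3 + 192x^2 + (260/3)x + 80/3

g(x) = 80x^4 + (16/3)x^3 + 192x^2 + (260/3)x + 80/3


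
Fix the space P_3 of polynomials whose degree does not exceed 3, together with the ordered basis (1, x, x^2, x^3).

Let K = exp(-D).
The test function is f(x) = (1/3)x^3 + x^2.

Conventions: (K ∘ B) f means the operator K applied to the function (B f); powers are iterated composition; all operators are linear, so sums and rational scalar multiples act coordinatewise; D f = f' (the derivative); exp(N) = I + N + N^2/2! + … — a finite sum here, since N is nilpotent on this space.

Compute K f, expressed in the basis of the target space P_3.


the image equals g(x) = (1/3)x^3 - x + 2/3

order-1 term: -x^2 - 2x
order-2 term: x + 1
order-3 term: -1/3
the series for exp(-D) f terminates at order 3
exp(-D) f = (1/3)x^3 - x + 2/3


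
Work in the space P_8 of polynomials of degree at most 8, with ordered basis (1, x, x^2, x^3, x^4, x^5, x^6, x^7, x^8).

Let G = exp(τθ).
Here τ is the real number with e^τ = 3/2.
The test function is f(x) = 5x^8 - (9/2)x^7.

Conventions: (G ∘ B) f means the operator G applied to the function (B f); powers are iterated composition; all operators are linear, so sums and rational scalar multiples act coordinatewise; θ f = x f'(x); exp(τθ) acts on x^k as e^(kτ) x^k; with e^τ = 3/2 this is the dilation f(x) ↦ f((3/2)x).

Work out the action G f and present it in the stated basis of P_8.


exp(τθ) x^k = e^(kτ) x^k; with e^τ = 3/2 this sends x^k to (3/2)^k x^k
x^7 ↦ 2187/128 x^7
x^8 ↦ 6561/256 x^8
applying this coordinatewise to f: exp(τθ) f = (32805/256)x^8 - (19683/256)x^7

the image equals g(x) = (32805/256)x^8 - (19683/256)x^7


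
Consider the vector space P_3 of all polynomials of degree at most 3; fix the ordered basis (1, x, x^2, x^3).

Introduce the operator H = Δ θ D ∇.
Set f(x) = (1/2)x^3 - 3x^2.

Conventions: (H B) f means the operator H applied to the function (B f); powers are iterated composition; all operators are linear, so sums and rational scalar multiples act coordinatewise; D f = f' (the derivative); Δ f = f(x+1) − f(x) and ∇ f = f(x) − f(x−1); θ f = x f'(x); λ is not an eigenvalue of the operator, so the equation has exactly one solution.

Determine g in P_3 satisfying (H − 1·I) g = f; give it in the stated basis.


write g with unknown coordinates in the stated basis and equate coefficients in (H − 1·I) g = f
solving from the highest basis element down gives g = -(1/2)x^3 + 3x^2 - 3
check: H g = -3
so H g − 1·g = (1/2)x^3 - 3x^2 = f ✓

the result is g(x) = -(1/2)x^3 + 3x^2 - 3


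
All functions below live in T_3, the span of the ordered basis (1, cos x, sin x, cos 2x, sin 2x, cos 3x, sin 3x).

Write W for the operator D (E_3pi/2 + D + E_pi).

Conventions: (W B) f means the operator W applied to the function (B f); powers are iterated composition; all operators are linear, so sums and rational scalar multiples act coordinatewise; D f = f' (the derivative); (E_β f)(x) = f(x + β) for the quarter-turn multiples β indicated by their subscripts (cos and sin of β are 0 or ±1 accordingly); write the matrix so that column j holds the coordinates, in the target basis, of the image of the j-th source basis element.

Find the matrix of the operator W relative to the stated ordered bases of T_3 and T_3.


image of 1: 0
image of cos x: sin x
image of sin x: -cos x
image of cos 2x: -4cos 2x
image of sin 2x: -4sin 2x
image of cos 3x: -12cos 3x + 3sin 3x
image of sin 3x: -3cos 3x - 12sin 3x
each image's coordinates form column j of the matrix

the matrix is [[0, 0, 0, 0, 0, 0, 0]; [0, 0, -1, 0, 0, 0, 0]; [0, 1, 0, 0, 0, 0, 0]; [0, 0, 0, -4, 0, 0, 0]; [0, 0, 0, 0, -4, 0, 0]; [0, 0, 0, 0, 0, -12, -3]; [0, 0, 0, 0, 0, 3, -12]] (rows listed top to bottom)


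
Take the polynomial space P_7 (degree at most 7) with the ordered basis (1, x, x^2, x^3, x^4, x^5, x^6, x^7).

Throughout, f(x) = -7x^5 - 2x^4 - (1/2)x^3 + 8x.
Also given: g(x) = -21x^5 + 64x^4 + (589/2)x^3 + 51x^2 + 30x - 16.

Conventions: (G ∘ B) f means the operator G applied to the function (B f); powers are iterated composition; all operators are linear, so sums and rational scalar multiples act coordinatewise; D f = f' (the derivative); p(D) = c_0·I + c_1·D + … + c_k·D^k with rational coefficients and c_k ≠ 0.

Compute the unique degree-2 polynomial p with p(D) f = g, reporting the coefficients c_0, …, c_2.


D^0 f = -7x^5 - 2x^4 - (1/2)x^3 + 8x
D^1 f = -35x^4 - 8x^3 - (3/2)x^2 + 8
D^2 f = -140x^3 - 24x^2 - 3x
matching coefficients of g against c_0 f + c_1 Df + … from the top degree down determines the c_i
solution: c_0 = 3, c_1 = -2, c_2 = -2

c_0 = 3, c_1 = -2, c_2 = -2


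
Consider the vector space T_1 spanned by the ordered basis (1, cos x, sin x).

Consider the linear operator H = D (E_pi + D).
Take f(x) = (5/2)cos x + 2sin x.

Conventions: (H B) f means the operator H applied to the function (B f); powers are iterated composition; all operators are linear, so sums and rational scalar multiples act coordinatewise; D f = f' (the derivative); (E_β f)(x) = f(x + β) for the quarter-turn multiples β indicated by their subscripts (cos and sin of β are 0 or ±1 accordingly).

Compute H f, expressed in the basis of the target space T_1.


E_pi f = -(5/2)cos x - 2sin x
D f = 2cos x - (5/2)sin x
(E_pi + D) f = -(1/2)cos x - (9/2)sin x
D (E_pi + D) f = -(9/2)cos x + (1/2)sin x

the image equals g(x) = -(9/2)cos x + (1/2)sin x


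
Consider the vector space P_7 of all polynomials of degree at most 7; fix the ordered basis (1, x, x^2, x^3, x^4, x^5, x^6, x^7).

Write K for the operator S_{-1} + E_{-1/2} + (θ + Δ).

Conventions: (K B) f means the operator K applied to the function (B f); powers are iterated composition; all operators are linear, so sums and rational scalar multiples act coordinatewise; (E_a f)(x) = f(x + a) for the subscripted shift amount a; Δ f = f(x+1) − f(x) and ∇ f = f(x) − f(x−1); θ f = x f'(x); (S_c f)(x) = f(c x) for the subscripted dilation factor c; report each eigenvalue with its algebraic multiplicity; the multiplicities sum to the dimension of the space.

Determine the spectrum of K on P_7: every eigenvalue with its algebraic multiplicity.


image of 1: 2
image of x: x + 1/2
image of x^2: 4x^2 + x + 5/4
image of x^3: 3x^3 + (3/2)x^2 + (15/4)x + 7/8
image of x^4: 6x^4 + 2x^3 + (15/2)x^2 + (7/2)x + 17/16
image of x^5: 5x^5 + (5/2)x^4 + (25/2)x^3 + (35/4)x^2 + (85/16)x + 31/32
image of x^6: 8x^6 + 3x^5 + (75/4)x^4 + (35/2)x^3 + (255/16)x^2 + (93/16)x + 65/64
image of x^7: 7x^7 + (7/2)x^6 + (105/4)x^5 + (245/8)x^4 + (595/16)x^3 + (651/32)x^2 + (455/64)x + 127/128
the matrix is upper triangular; its diagonal is (2, 1, 4, 3, 6, 5, 8, 7)
for a triangular matrix the eigenvalues are the diagonal entries, with algebraic multiplicity their repetition count

λ = 1 (multiplicity 1), λ = 2 (multiplicity 1), λ = 3 (multiplicity 1), λ = 4 (multiplicity 1), λ = 5 (multiplicity 1), λ = 6 (multiplicity 1), λ = 7 (multiplicity 1), λ = 8 (multiplicity 1)


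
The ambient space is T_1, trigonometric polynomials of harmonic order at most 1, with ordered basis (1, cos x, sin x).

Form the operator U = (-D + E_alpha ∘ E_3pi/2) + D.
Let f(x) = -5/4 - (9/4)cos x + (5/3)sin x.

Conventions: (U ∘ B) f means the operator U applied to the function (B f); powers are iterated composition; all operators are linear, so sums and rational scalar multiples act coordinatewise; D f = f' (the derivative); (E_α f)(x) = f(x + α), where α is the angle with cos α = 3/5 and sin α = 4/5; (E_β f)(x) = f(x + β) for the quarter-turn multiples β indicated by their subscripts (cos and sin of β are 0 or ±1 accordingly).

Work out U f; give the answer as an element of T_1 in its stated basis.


the result is g(x) = -5/4 - (14/5)cos x - (1/60)sin x

D f = (5/3)cos x + (9/4)sin x
(-D) f = -(5/3)cos x - (9/4)sin x
E_3pi/2 f = -5/4 - (5/3)cos x - (9/4)sin x
E_alpha E_3pi/2 f = -5/4 - (14/5)cos x - (1/60)sin x
(-D + E_alpha ∘ E_3pi/2) f = -5/4 - (67/15)cos x - (34/15)sin x
D f = (5/3)cos x + (9/4)sin x
((-D + E_alpha ∘ E_3pi/2) + D) f = -5/4 - (14/5)cos x - (1/60)sin x


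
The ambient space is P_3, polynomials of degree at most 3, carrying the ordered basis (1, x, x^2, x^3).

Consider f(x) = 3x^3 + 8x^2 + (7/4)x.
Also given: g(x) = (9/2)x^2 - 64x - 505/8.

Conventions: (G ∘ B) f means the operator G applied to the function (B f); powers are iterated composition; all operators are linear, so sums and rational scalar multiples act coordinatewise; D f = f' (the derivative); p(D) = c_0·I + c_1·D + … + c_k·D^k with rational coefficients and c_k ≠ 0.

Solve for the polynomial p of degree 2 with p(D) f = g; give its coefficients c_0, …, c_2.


p(D) = (1/2)·D − 4·D^2, i.e. c_0 = 0, c_1 = 1/2, c_2 = -4

D^0 f = 3x^3 + 8x^2 + (7/4)x
D^1 f = 9x^2 + 16x + 7/4
D^2 f = 18x + 16
matching coefficients of g against c_0 f + c_1 Df + … from the top degree down determines the c_i
solution: c_0 = 0, c_1 = 1/2, c_2 = -4


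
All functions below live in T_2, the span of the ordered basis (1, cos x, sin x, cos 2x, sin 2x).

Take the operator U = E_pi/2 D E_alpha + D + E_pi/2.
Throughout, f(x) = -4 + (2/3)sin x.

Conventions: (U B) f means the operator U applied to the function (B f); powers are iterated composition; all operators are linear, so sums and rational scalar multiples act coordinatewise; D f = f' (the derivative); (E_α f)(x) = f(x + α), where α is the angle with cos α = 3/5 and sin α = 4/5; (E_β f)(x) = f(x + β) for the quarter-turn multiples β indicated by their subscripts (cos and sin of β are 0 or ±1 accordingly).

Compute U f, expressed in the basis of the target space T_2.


E_alpha f = -4 + (8/15)cos x + (2/5)sin x
D E_alpha f = (2/5)cos x - (8/15)sin x
E_pi/2 D E_alpha f = -(8/15)cos x - (2/5)sin x
D f = (2/3)cos x
E_pi/2 f = -4 + (2/3)cos x
(E_pi/2 D E_alpha + D + E_pi/2) f = -4 + (4/5)cos x - (2/5)sin x

the result is g(x) = -4 + (4/5)cos x - (2/5)sin x


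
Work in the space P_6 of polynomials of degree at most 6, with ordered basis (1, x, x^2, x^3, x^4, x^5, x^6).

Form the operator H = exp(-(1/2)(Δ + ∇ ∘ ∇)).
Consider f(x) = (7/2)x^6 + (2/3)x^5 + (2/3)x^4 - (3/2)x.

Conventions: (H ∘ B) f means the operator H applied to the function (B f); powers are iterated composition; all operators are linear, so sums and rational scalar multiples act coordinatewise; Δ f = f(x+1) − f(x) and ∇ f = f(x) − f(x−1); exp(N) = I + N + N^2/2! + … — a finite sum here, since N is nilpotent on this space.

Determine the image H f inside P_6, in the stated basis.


the result is g(x) = (7/2)x^6 - (59/6)x^5 - (533/8)x^4 + (3769/12)x^3 - (37525/96)x^2 - (9257/32)x + 274031/384

order-1 term: -(21/2)x^5 - (965/12)x^4 + (491/3)x^3 - (4597/12)x^2 + (1717/6)x - 629/6
order-2 term: (105/8)x^4 + (955/6)x^3 + (863/8)x^2 - (4583/12)x + 15499/24
order-3 term: -(35/4)x^3 - (2855/24)x^2 - (5543/24)x + 2629/24
order-4 term: (105/32)x^2 + (475/12)x + 6529/96
order-5 term: -(21/32)x - 949/192
order-6 term: 7/128
the series for exp(-(1/2)(Δ + ∇ ∘ ∇)) f terminates at order 6
exp(-(1/2)(Δ + ∇ ∘ ∇)) f = (7/2)x^6 - (59/6)x^5 - (533/8)x^4 + (3769/12)x^3 - (37525/96)x^2 - (9257/32)x + 274031/384


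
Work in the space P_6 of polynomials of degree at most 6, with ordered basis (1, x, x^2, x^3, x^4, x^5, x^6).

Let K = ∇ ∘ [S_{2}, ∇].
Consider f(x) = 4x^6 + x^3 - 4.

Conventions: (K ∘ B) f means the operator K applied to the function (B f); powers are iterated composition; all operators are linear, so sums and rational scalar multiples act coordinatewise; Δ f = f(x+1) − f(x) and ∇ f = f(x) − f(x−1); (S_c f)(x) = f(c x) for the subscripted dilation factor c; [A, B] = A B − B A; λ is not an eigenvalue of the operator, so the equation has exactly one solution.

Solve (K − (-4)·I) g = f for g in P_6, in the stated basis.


the result is g(x) = x^6 + 240x^4 - (4799/4)x^3 + 8160x^2 - (47697/2)x + 220665/8

write g with unknown coordinates in the stated basis and equate coefficients in (K − (-4)·I) g = f
solving from the highest basis element down gives g = x^6 + 240x^4 - (4799/4)x^3 + 8160x^2 - (47697/2)x + 220665/8
check: K g = -960x^4 + 4800x^3 - 32640x^2 + 95394x - 220673/2
so K g − (-4)·g = 4x^6 + x^3 - 4 = f ✓


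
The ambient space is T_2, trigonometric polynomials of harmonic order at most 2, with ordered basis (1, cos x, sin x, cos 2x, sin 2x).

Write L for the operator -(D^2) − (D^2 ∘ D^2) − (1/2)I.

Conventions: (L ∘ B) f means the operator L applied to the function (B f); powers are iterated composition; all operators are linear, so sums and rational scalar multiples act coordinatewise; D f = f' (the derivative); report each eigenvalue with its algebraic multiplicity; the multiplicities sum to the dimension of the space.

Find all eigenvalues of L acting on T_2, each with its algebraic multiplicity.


image of 1: -1/2
image of cos x: -(1/2)cos x
image of sin x: -(1/2)sin x
image of cos 2x: -(25/2)cos 2x
image of sin 2x: -(25/2)sin 2x
the matrix is diagonal; its diagonal is (-1/2, -1/2, -1/2, -25/2, -25/2)
for a triangular matrix the eigenvalues are the diagonal entries, with algebraic multiplicity their repetition count

λ = -25/2 (multiplicity 2), λ = -1/2 (multiplicity 3)


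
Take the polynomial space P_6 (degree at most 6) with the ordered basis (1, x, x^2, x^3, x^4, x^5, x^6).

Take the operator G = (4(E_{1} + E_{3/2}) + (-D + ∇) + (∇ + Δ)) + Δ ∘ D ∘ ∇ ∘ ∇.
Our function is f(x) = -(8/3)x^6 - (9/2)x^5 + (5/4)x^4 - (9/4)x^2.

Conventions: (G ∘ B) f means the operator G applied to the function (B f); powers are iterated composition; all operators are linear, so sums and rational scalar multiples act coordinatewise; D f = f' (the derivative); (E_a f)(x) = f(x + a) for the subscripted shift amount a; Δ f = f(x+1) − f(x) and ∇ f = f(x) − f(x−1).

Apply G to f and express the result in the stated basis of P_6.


E_{1} f = -(8/3)x^6 - (41/2)x^5 - (245/4)x^4 - (280/3)x^3 - (319/4)x^2 - 38x - 49/6
E_{3/2} f = -(8/3)x^6 - (57/2)x^5 - (245/2)x^4 - (1095/4)x^3 - (1359/4)x^2 - (7209/32)x - 2025/32
(E_{1} + E_{3/2}) f = -(16/3)x^6 - 49x^5 - (735/4)x^4 - (4405/12)x^3 - (839/2)x^2 - (8425/32)x - 6859/96
(4(E_{1} + E_{3/2})) f = -(64/3)x^6 - 196x^5 - 735x^4 - (4405/3)x^3 - 1678x^2 - (8425/8)x - 6859/24
D f = -16x^5 - (45/2)x^4 + 5x^3 - (9/2)x
(-D) f = 16x^5 + (45/2)x^4 - 5x^3 + (9/2)x
∇ f = -16x^5 + (35/2)x^4 - (10/3)x^3 - (25/2)x^2 + 7x - 5/6
(-D + ∇) f = 40x^4 - (25/3)x^3 - (25/2)x^2 + (23/2)x - 5/6
∇ f = -16x^5 + (35/2)x^4 - (10/3)x^3 - (25/2)x^2 + 7x - 5/6
Δ f = -16x^5 - (125/2)x^4 - (280/3)x^3 - (155/2)x^2 - 38x - 49/6
(∇ + Δ) f = -32x^5 - 45x^4 - (290/3)x^3 - 90x^2 - 31x - 9
(4(E_{1} + E_{3/2}) + (-D + ∇) + (∇ + Δ)) f = -(64/3)x^6 - 228x^5 - 740x^4 - (4720/3)x^3 - (3561/2)x^2 - (8581/8)x - 2365/8
∇ f = -16x^5 + (35/2)x^4 - (10/3)x^3 - (25/2)x^2 + 7x - 5/6
∇ ∇ f = -80x^4 + 230x^3 - 275x^2 + 135x - 52/3
D (∇ ∘ ∇) f = -320x^3 + 690x^2 - 550x + 135
Δ D (∇ ∘ ∇) f = -960x^2 + 420x - 180
((4(E_{1} + E_{3/2}) + (-D + ∇) + (∇ + Δ)) + Δ ∘ D ∘ ∇ ∘ ∇) f = -(64/3)x^6 - 228x^5 - 740x^4 - (4720/3)x^3 - (5481/2)x^2 - (5221/8)x - 3805/8

g(x) = -(64/3)x^6 - 228x^5 - 740x^4 - (4720/3)x^3 - (5481/2)x^2 - (5221/8)x - 3805/8


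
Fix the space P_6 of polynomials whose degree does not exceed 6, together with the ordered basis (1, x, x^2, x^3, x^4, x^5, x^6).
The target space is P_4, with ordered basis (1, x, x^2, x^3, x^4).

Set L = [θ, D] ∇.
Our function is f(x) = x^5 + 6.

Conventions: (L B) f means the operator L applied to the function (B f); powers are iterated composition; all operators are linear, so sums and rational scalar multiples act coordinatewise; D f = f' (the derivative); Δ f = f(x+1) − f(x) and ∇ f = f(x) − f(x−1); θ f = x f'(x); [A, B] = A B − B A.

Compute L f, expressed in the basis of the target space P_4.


∇ f = 5x^4 - 10x^3 + 10x^2 - 5x + 1
D ∇ f = 20x^3 - 30x^2 + 20x - 5
θ D ∇ f = 60x^3 - 60x^2 + 20x
θ ∇ f = 20x^4 - 30x^3 + 20x^2 - 5x
D θ ∇ f = 80x^3 - 90x^2 + 40x - 5
[θ, D] ∇ f = -20x^3 + 30x^2 - 20x + 5

the image equals g(x) = -20x^3 + 30x^2 - 20x + 5


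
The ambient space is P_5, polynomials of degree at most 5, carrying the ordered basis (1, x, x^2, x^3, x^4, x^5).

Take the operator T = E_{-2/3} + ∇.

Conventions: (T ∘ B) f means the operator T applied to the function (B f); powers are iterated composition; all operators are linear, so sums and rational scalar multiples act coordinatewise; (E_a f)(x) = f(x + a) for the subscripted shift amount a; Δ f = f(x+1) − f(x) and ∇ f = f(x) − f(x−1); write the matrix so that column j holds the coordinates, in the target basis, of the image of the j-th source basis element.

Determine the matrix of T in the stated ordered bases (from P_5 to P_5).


image of 1: 1
image of x: x + 1/3
image of x^2: x^2 + (2/3)x - 5/9
image of x^3: x^3 + x^2 - (5/3)x + 19/27
image of x^4: x^4 + (4/3)x^3 - (10/3)x^2 + (76/27)x - 65/81
image of x^5: x^5 + (5/3)x^4 - (50/9)x^3 + (190/27)x^2 - (325/81)x + 211/243
each image's coordinates form column j of the matrix

the matrix is [[1, 1/3, -5/9, 19/27, -65/81, 211/243]; [0, 1, 2/3, -5/3, 76/27, -325/81]; [0, 0, 1, 1, -10/3, 190/27]; [0, 0, 0, 1, 4/3, -50/9]; [0, 0, 0, 0, 1, 5/3]; [0, 0, 0, 0, 0, 1]] (rows listed top to bottom)


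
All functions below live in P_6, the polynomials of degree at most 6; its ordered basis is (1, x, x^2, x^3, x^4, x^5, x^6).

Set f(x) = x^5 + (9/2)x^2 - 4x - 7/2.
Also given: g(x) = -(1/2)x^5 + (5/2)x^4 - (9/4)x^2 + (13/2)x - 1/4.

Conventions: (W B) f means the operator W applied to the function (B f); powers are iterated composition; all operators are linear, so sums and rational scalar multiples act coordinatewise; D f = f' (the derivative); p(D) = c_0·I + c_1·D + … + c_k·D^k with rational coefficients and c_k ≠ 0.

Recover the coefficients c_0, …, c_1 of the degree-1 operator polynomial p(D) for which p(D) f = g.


D^0 f = x^5 + (9/2)x^2 - 4x - 7/2
D^1 f = 5x^4 + 9x - 4
matching coefficients of g against c_0 f + c_1 Df + … from the top degree down determines the c_i
solution: c_0 = -1/2, c_1 = 1/2

p(D) = -(1/2)·I + (1/2)·D, i.e. c_0 = -1/2, c_1 = 1/2


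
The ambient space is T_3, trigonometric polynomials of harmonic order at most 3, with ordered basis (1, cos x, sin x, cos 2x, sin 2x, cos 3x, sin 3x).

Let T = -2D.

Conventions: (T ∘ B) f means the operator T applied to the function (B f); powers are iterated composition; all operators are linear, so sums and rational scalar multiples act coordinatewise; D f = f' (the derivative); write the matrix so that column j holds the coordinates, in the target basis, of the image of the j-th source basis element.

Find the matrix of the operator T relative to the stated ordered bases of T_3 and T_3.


the matrix is [[0, 0, 0, 0, 0, 0, 0]; [0, 0, -2, 0, 0, 0, 0]; [0, 2, 0, 0, 0, 0, 0]; [0, 0, 0, 0, -4, 0, 0]; [0, 0, 0, 4, 0, 0, 0]; [0, 0, 0, 0, 0, 0, -6]; [0, 0, 0, 0, 0, 6, 0]] (rows listed top to bottom)

image of 1: 0
image of cos x: 2sin x
image of sin x: -2cos x
image of cos 2x: 4sin 2x
image of sin 2x: -4cos 2x
image of cos 3x: 6sin 3x
image of sin 3x: -6cos 3x
each image's coordinates form column j of the matrix
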